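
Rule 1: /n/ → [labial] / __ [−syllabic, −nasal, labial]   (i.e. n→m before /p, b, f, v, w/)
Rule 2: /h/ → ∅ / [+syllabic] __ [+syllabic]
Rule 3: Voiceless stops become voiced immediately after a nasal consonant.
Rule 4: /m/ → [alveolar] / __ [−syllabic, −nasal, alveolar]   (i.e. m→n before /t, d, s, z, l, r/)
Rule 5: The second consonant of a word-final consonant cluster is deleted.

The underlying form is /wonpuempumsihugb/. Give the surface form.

wombuembunsiug

Rule 1 (nasal place assimilation): /n/ precedes the labial consonant /p/, so it assimilates in place to [m]. /wonpuempumsihugb/ → wompuempumsihugb.
Rule 2 (intervocalic h-deletion): /h/ occurs between vowels /i/ and /u/, so it deletes. /wompuempumsihugb/ → wompuempumsiugb.
Rule 3 (post-nasal voicing): /p/ is a voiceless stop immediately after the nasal /m/, so it voices to [b]. /p/ is a voiceless stop immediately after the nasal /m/, so it voices to [b]. /wompuempumsiugb/ → wombuembumsiugb.
Rule 4 (nasal place assimilation): /m/ precedes the alveolar consonant /s/, so it assimilates in place to [n]. /wombuembumsiugb/ → wombuembunsiugb.
Rule 5 (final cluster simplification): /b/ is the second consonant of a word-final cluster /gb/, so it deletes. /wombuembunsiugb/ → wombuembunsiug.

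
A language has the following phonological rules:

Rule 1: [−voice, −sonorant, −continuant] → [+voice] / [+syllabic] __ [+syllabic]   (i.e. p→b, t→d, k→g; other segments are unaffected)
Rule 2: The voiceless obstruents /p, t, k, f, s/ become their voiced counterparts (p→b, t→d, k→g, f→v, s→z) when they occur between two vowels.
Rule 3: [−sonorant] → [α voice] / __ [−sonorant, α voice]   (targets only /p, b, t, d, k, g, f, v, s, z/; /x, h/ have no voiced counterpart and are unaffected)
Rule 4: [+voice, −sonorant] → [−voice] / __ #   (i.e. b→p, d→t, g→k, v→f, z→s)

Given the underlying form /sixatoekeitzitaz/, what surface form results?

sixadoegeidzidas

Rule 1 (intervocalic voicing): /t/ is a voiceless stop between vowels /a/ and /o/, so it voices to [d]. /k/ is a voiceless stop between vowels /e/ and /e/, so it voices to [g]. /t/ is a voiceless stop between vowels /i/ and /a/, so it voices to [d]. /sixatoekeitzitaz/ → sixadoegeitzidaz.
Rule 2 (intervocalic voicing): no segment meets the environment; /sixadoegeitzidaz/ is unchanged.
Rule 3 (regressive voicing assimilation): /t/ precedes the voiced obstruent /z/, so it voices to [d] by assimilation. /sixadoegeitzidaz/ → sixadoegeidzidaz.
Rule 4 (final devoicing): /z/ is a voiced obstruent in word-final position, so it devoices to [s]. /sixadoegeidzidaz/ → sixadoegeidzidas.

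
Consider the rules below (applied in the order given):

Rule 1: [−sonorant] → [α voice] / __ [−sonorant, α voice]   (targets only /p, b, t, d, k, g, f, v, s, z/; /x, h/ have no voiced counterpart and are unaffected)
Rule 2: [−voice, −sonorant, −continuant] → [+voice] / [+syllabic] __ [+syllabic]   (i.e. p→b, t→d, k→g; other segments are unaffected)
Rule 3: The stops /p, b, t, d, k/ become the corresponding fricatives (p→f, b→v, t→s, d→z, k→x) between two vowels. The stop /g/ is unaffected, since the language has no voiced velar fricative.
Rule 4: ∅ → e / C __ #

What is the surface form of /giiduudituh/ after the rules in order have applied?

giizuuzizuhe

Rule 1 (regressive voicing assimilation): no segment meets the environment; /giiduudituh/ is unchanged.
Rule 2 (intervocalic voicing): /t/ is a voiceless stop between vowels /i/ and /u/, so it voices to [d]. /giiduudituh/ → giiduudiduh.
Rule 3 (intervocalic spirantization): /d/ is a stop between vowels /i/ and /u/, so it spirantizes to the fricative [z]. /d/ is a stop between vowels /u/ and /i/, so it spirantizes to the fricative [z]. /d/ is a stop between vowels /i/ and /u/, so it spirantizes to the fricative [z]. /giiduudiduh/ → giizuuzizuh.
Rule 4 (final e-epenthesis): the form ends in the consonant /h/, so [e] is inserted word-finally. /giizuuzizuh/ → giizuuzizuhe.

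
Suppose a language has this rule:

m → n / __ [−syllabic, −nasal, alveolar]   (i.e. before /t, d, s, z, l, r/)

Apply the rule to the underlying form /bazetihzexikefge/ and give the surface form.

No segment of /bazetihzexikefge/ meets the structural description of the rule, so the form surfaces unchanged.

bazetihzexikefge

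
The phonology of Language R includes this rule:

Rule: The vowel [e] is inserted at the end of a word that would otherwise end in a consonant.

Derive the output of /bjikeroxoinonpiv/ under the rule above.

bjikeroxoinonpive

the form ends in the consonant /v/, so [e] is inserted word-finally.
Surface form: [bjikeroxoinonpive].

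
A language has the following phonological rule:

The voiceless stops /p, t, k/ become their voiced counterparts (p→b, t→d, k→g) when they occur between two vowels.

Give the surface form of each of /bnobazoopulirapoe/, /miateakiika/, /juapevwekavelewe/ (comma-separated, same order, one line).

bnobazoobuliraboe, miadeagiiga, juabevwegavelewe

/bnobazoopulirapoe/: /p/ is a voiceless stop between vowels /o/ and /u/, so it voices to [b]. /p/ is a voiceless stop between vowels /a/ and /o/, so it voices to [b]. → [bnobazoobuliraboe].
/miateakiika/: /t/ is a voiceless stop between vowels /a/ and /e/, so it voices to [d]. /k/ is a voiceless stop between vowels /a/ and /i/, so it voices to [g]. /k/ is a voiceless stop between vowels /i/ and /a/, so it voices to [g]. → [miadeagiiga].
/juapevwekavelewe/: /p/ is a voiceless stop between vowels /a/ and /e/, so it voices to [b]. /k/ is a voiceless stop between vowels /e/ and /a/, so it voices to [g]. → [juabevwegavelewe].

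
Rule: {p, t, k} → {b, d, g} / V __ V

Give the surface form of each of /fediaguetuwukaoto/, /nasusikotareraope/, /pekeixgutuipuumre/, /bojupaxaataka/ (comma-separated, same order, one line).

/fediaguetuwukaoto/: /t/ is a voiceless stop between vowels /e/ and /u/, so it voices to [d]. /k/ is a voiceless stop between vowels /u/ and /a/, so it voices to [g]. /t/ is a voiceless stop between vowels /o/ and /o/, so it voices to [d]. → [fediagueduwugaodo].
/nasusikotareraope/: /k/ is a voiceless stop between vowels /i/ and /o/, so it voices to [g]. /t/ is a voiceless stop between vowels /o/ and /a/, so it voices to [d]. /p/ is a voiceless stop between vowels /o/ and /e/, so it voices to [b]. → [nasusigodareraobe].
/pekeixgutuipuumre/: /k/ is a voiceless stop between vowels /e/ and /e/, so it voices to [g]. /t/ is a voiceless stop between vowels /u/ and /u/, so it voices to [d]. /p/ is a voiceless stop between vowels /i/ and /u/, so it voices to [b]. → [pegeixguduibuumre].
/bojupaxaataka/: /p/ is a voiceless stop between vowels /u/ and /a/, so it voices to [b]. /t/ is a voiceless stop between vowels /a/ and /a/, so it voices to [d]. /k/ is a voiceless stop between vowels /a/ and /a/, so it voices to [g]. → [bojubaxaadaga].

fediagueduwugaodo, nasusigodareraobe, pegeixguduibuumre, bojubaxaadaga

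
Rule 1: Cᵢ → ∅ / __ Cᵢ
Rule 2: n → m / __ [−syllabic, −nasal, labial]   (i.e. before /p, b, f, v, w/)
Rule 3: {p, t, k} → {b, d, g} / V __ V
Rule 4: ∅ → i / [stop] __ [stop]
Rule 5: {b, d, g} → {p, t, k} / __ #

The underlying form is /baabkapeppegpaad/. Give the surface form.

baabikabebegipaat

Rule 1 (degemination): /pp/ is a geminate; the first /p/ deletes. /baabkapeppegpaad/ → baabkapepegpaad.
Rule 2 (nasal place assimilation): no segment meets the environment; /baabkapepegpaad/ is unchanged.
Rule 3 (intervocalic voicing): /p/ is a voiceless stop between vowels /a/ and /e/, so it voices to [b]. /p/ is a voiceless stop between vowels /e/ and /e/, so it voices to [b]. /baabkapepegpaad/ → baabkabebegpaad.
Rule 4 (stop-cluster i-epenthesis): /b/ and /k/ form a stop–stop cluster, so [i] is inserted between them. /g/ and /p/ form a stop–stop cluster, so [i] is inserted between them. /baabkabebegpaad/ → baabikabebegipaad.
Rule 5 (final devoicing): /d/ is a voiced stop in word-final position, so it devoices to [t]. /baabikabebegipaad/ → baabikabebegipaat.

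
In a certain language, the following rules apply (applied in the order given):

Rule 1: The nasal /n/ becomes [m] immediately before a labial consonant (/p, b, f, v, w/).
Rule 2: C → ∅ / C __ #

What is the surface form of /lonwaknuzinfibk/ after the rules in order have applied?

Rule 1 (nasal place assimilation): /n/ precedes the labial consonant /w/, so it assimilates in place to [m]. /n/ precedes the labial consonant /f/, so it assimilates in place to [m]. /lonwaknuzinfibk/ → lomwaknuzimfibk.
Rule 2 (final cluster simplification): /k/ is the second consonant of a word-final cluster /bk/, so it deletes. /lomwaknuzimfibk/ → lomwaknuzimfib.

lomwaknuzimfib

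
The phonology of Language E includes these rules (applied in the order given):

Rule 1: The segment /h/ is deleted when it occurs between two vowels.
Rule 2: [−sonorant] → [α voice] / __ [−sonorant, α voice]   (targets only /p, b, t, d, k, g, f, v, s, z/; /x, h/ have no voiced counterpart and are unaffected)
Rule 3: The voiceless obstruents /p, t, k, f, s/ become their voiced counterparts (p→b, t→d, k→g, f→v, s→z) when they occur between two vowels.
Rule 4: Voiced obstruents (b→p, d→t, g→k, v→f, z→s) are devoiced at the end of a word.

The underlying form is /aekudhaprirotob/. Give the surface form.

Rule 1 (intervocalic h-deletion): no segment meets the environment; /aekudhaprirotob/ is unchanged.
Rule 2 (regressive voicing assimilation): /d/ precedes the voiceless obstruent /h/, so it devoices to [t] by assimilation. /aekudhaprirotob/ → aekuthaprirotob.
Rule 3 (intervocalic voicing): /k/ is a voiceless obstruent between vowels /e/ and /u/, so it voices to [g]. /t/ is a voiceless obstruent between vowels /o/ and /o/, so it voices to [d]. /aekuthaprirotob/ → aeguthaprirodob.
Rule 4 (final devoicing): /b/ is a voiced obstruent in word-final position, so it devoices to [p]. /aeguthaprirodob/ → aeguthaprirodop.

aeguthaprirodop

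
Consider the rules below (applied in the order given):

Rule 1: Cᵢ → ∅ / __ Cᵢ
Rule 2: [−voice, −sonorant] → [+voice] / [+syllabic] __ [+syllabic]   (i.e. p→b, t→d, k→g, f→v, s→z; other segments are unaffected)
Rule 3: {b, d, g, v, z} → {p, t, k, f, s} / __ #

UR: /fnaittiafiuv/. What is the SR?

fnaidiaviuf

Rule 1 (degemination): /tt/ is a geminate; the first /t/ deletes. /fnaittiafiuv/ → fnaitiafiuv.
Rule 2 (intervocalic voicing): /t/ is a voiceless obstruent between vowels /i/ and /i/, so it voices to [d]. /f/ is a voiceless obstruent between vowels /a/ and /i/, so it voices to [v]. /fnaitiafiuv/ → fnaidiaviuv.
Rule 3 (final devoicing): /v/ is a voiced obstruent in word-final position, so it devoices to [f]. /fnaidiaviuv/ → fnaidiaviuf.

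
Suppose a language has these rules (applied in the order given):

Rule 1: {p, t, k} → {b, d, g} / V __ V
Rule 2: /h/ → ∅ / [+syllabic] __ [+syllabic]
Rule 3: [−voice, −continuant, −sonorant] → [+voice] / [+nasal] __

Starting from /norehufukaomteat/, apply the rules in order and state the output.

Rule 1 (intervocalic voicing): /k/ is a voiceless stop between vowels /u/ and /a/, so it voices to [g]. /norehufukaomteat/ → norehufugaomteat.
Rule 2 (intervocalic h-deletion): /h/ occurs between vowels /e/ and /u/, so it deletes. /norehufugaomteat/ → noreufugaomteat.
Rule 3 (post-nasal voicing): /t/ is a voiceless stop immediately after the nasal /m/, so it voices to [d]. /noreufugaomteat/ → noreufugaomdeat.

noreufugaomdeat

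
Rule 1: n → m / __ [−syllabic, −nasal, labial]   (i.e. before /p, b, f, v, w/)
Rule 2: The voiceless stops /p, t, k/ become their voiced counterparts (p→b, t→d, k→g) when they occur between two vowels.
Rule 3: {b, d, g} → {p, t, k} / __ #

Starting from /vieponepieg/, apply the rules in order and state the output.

viebonebiek

Rule 1 (nasal place assimilation): no segment meets the environment; /vieponepieg/ is unchanged.
Rule 2 (intervocalic voicing): /p/ is a voiceless stop between vowels /e/ and /o/, so it voices to [b]. /p/ is a voiceless stop between vowels /e/ and /i/, so it voices to [b]. /vieponepieg/ → viebonebieg.
Rule 3 (final devoicing): /g/ is a voiced stop in word-final position, so it devoices to [k]. /viebonebieg/ → viebonebiek.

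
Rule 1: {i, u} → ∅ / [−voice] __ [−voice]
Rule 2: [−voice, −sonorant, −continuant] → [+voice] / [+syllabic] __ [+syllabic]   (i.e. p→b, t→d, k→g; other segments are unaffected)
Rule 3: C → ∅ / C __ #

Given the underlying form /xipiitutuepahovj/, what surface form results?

Rule 1 (high vowel syncope): /i/ is a high vowel flanked by voiceless consonants /x/ and /p/, so it deletes. /u/ is a high vowel flanked by voiceless consonants /t/ and /t/, so it deletes. /xipiitutuepahovj/ → xpiittuepahovj.
Rule 2 (intervocalic voicing): /p/ is a voiceless stop between vowels /e/ and /a/, so it voices to [b]. /xpiittuepahovj/ → xpiittuebahovj.
Rule 3 (final cluster simplification): /j/ is the second consonant of a word-final cluster /vj/, so it deletes. /xpiittuebahovj/ → xpiittuebahov.

xpiittuebahov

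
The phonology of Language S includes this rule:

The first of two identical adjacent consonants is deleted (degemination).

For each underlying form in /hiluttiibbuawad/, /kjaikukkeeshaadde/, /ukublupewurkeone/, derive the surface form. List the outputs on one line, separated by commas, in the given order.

/hiluttiibbuawad/: /tt/ is a geminate; the first /t/ deletes. /bb/ is a geminate; the first /b/ deletes. → [hilutiibuawad].
/kjaikukkeeshaadde/: /kk/ is a geminate; the first /k/ deletes. /dd/ is a geminate; the first /d/ deletes. → [kjaikukeeshaade].
/ukublupewurkeone/: the rule's environment is not met; surfaces unchanged as [ukublupewurkeone].

hilutiibuawad, kjaikukeeshaade, ukublupewurkeone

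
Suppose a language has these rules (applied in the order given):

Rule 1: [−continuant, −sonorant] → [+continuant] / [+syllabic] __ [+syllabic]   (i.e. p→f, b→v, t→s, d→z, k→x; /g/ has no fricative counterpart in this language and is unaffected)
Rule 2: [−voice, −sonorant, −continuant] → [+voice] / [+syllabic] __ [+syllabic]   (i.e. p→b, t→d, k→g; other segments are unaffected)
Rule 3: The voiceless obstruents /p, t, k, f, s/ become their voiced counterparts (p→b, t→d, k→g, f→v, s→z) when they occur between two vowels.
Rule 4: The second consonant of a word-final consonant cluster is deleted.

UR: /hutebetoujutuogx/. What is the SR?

Rule 1 (intervocalic spirantization): /t/ is a stop between vowels /u/ and /e/, so it spirantizes to the fricative [s]. /b/ is a stop between vowels /e/ and /e/, so it spirantizes to the fricative [v]. /t/ is a stop between vowels /e/ and /o/, so it spirantizes to the fricative [s]. /t/ is a stop between vowels /u/ and /u/, so it spirantizes to the fricative [s]. /hutebetoujutuogx/ → husevesoujusuogx.
Rule 2 (intervocalic voicing): no segment meets the environment; /husevesoujusuogx/ is unchanged.
Rule 3 (intervocalic voicing): /s/ is a voiceless obstruent between vowels /u/ and /e/, so it voices to [z]. /s/ is a voiceless obstruent between vowels /e/ and /o/, so it voices to [z]. /s/ is a voiceless obstruent between vowels /u/ and /u/, so it voices to [z]. /husevesoujusuogx/ → huzevezoujuzuogx.
Rule 4 (final cluster simplification): /x/ is the second consonant of a word-final cluster /gx/, so it deletes. /huzevezoujuzuogx/ → huzevezoujuzuog.

huzevezoujuzuog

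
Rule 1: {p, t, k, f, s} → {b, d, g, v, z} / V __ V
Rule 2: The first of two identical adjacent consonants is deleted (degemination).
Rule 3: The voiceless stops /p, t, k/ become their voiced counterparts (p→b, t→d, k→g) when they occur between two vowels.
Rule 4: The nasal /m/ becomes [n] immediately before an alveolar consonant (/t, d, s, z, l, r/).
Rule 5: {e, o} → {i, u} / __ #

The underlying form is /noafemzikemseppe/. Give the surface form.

noavenzigensebi

Rule 1 (intervocalic voicing): /f/ is a voiceless obstruent between vowels /a/ and /e/, so it voices to [v]. /k/ is a voiceless obstruent between vowels /i/ and /e/, so it voices to [g]. /noafemzikemseppe/ → noavemzigemseppe.
Rule 2 (degemination): /pp/ is a geminate; the first /p/ deletes. /noavemzigemseppe/ → noavemzigemsepe.
Rule 3 (intervocalic voicing): /p/ is a voiceless stop between vowels /e/ and /e/, so it voices to [b]. /noavemzigemsepe/ → noavemzigemsebe.
Rule 4 (nasal place assimilation): /m/ precedes the alveolar consonant /z/, so it assimilates in place to [n]. /m/ precedes the alveolar consonant /s/, so it assimilates in place to [n]. /noavemzigemsebe/ → noavenzigensebe.
Rule 5 (final vowel raising): /e/ is a mid vowel in word-final position, so it raises to [i]. /noavenzigensebe/ → noavenzigensebi.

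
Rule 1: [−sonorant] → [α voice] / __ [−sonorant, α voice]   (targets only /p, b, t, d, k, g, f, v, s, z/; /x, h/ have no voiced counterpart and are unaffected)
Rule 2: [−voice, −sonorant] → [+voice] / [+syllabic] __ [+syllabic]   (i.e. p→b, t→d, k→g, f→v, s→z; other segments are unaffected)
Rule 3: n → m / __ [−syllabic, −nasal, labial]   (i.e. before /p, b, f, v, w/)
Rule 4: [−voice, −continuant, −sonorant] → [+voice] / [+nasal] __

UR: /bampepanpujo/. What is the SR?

bambebambujo

Rule 1 (regressive voicing assimilation): no segment meets the environment; /bampepanpujo/ is unchanged.
Rule 2 (intervocalic voicing): /p/ is a voiceless obstruent between vowels /e/ and /a/, so it voices to [b]. /bampepanpujo/ → bampebanpujo.
Rule 3 (nasal place assimilation): /n/ precedes the labial consonant /p/, so it assimilates in place to [m]. /bampebanpujo/ → bampebampujo.
Rule 4 (post-nasal voicing): /p/ is a voiceless stop immediately after the nasal /m/, so it voices to [b]. /p/ is a voiceless stop immediately after the nasal /m/, so it voices to [b]. /bampebampujo/ → bambebambujo.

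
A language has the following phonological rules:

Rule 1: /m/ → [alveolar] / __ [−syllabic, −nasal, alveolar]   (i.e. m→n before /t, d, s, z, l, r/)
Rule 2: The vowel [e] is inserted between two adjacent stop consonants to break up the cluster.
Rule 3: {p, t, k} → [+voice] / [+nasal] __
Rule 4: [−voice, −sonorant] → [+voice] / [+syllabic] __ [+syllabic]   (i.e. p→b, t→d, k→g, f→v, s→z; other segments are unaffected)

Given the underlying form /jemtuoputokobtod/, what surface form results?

jenduobudogobedod

Rule 1 (nasal place assimilation): /m/ precedes the alveolar consonant /t/, so it assimilates in place to [n]. /jemtuoputokobtod/ → jentuoputokobtod.
Rule 2 (stop-cluster e-epenthesis): /b/ and /t/ form a stop–stop cluster, so [e] is inserted between them. /jentuoputokobtod/ → jentuoputokobetod.
Rule 3 (post-nasal voicing): /t/ is a voiceless stop immediately after the nasal /n/, so it voices to [d]. /jentuoputokobetod/ → jenduoputokobetod.
Rule 4 (intervocalic voicing): /p/ is a voiceless obstruent between vowels /o/ and /u/, so it voices to [b]. /t/ is a voiceless obstruent between vowels /u/ and /o/, so it voices to [d]. /k/ is a voiceless obstruent between vowels /o/ and /o/, so it voices to [g]. /t/ is a voiceless obstruent between vowels /e/ and /o/, so it voices to [d]. /jenduoputokobetod/ → jenduobudogobedod.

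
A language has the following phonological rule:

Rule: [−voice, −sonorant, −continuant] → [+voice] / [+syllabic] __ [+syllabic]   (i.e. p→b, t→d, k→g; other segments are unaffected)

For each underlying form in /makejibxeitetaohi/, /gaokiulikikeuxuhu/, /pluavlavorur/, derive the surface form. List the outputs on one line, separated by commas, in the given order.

magejibxeidedaohi, gaogiuligigeuxuhu, pluavlavorur

/makejibxeitetaohi/: /k/ is a voiceless stop between vowels /a/ and /e/, so it voices to [g]. /t/ is a voiceless stop between vowels /i/ and /e/, so it voices to [d]. /t/ is a voiceless stop between vowels /e/ and /a/, so it voices to [d]. → [magejibxeidedaohi].
/gaokiulikikeuxuhu/: /k/ is a voiceless stop between vowels /o/ and /i/, so it voices to [g]. /k/ is a voiceless stop between vowels /i/ and /i/, so it voices to [g]. /k/ is a voiceless stop between vowels /i/ and /e/, so it voices to [g]. → [gaogiuligigeuxuhu].
/pluavlavorur/: the rule's environment is not met; surfaces unchanged as [pluavlavorur].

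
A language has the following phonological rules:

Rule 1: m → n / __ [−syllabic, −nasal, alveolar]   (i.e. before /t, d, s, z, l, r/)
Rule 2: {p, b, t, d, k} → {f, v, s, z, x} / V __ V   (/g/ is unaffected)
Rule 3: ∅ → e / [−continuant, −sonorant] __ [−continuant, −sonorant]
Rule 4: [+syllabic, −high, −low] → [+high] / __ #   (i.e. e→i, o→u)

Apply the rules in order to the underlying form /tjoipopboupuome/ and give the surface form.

Rule 1 (nasal place assimilation): no segment meets the environment; /tjoipopboupuome/ is unchanged.
Rule 2 (intervocalic spirantization): /p/ is a stop between vowels /i/ and /o/, so it spirantizes to the fricative [f]. /p/ is a stop between vowels /u/ and /u/, so it spirantizes to the fricative [f]. /tjoipopboupuome/ → tjoifopboufuome.
Rule 3 (stop-cluster e-epenthesis): /p/ and /b/ form a stop–stop cluster, so [e] is inserted between them. /tjoifopboufuome/ → tjoifopeboufuome.
Rule 4 (final vowel raising): /e/ is a mid vowel in word-final position, so it raises to [i]. /tjoifopeboufuome/ → tjoifopeboufuomi.

tjoifopeboufuomi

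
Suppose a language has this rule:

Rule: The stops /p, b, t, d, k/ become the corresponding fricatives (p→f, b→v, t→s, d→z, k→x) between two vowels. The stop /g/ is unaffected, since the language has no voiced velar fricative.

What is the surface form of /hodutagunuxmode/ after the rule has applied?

/d/ is a stop between vowels /o/ and /u/, so it spirantizes to the fricative [z].
/t/ is a stop between vowels /u/ and /a/, so it spirantizes to the fricative [s].
/d/ is a stop between vowels /o/ and /e/, so it spirantizes to the fricative [z].
Surface form: [hozusagunuxmoze].

hozusagunuxmoze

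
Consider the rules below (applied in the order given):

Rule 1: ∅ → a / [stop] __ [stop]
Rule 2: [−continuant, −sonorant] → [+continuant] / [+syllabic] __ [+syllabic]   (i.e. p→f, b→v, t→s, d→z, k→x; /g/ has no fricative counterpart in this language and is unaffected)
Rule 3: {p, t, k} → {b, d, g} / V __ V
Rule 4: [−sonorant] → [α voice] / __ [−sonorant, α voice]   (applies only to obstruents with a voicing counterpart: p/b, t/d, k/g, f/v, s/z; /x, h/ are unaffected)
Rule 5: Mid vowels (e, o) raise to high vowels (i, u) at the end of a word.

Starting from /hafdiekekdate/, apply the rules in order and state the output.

havdiexexazasi

Rule 1 (stop-cluster a-epenthesis): /k/ and /d/ form a stop–stop cluster, so [a] is inserted between them. /hafdiekekdate/ → hafdiekekadate.
Rule 2 (intervocalic spirantization): /k/ is a stop between vowels /e/ and /e/, so it spirantizes to the fricative [x]. /k/ is a stop between vowels /e/ and /a/, so it spirantizes to the fricative [x]. /d/ is a stop between vowels /a/ and /a/, so it spirantizes to the fricative [z]. /t/ is a stop between vowels /a/ and /e/, so it spirantizes to the fricative [s]. /hafdiekekadate/ → hafdiexexazase.
Rule 3 (intervocalic voicing): no segment meets the environment; /hafdiexexazase/ is unchanged.
Rule 4 (regressive voicing assimilation): /f/ precedes the voiced obstruent /d/, so it voices to [v] by assimilation. /hafdiexexazase/ → havdiexexazase.
Rule 5 (final vowel raising): /e/ is a mid vowel in word-final position, so it raises to [i]. /havdiexexazase/ → havdiexexazasi.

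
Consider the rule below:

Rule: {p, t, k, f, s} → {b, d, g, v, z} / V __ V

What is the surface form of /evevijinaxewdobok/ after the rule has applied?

No segment of /evevijinaxewdobok/ meets the structural description of the rule, so the form surfaces unchanged.

evevijinaxewdobok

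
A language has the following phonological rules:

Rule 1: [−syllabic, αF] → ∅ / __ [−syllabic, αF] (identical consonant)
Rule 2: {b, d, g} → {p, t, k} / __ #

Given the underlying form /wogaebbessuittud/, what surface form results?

wogaebesuitut

Rule 1 (degemination): /bb/ is a geminate; the first /b/ deletes. /ss/ is a geminate; the first /s/ deletes. /tt/ is a geminate; the first /t/ deletes. /wogaebbessuittud/ → wogaebesuitud.
Rule 2 (final devoicing): /d/ is a voiced stop in word-final position, so it devoices to [t]. /wogaebesuitud/ → wogaebesuitut.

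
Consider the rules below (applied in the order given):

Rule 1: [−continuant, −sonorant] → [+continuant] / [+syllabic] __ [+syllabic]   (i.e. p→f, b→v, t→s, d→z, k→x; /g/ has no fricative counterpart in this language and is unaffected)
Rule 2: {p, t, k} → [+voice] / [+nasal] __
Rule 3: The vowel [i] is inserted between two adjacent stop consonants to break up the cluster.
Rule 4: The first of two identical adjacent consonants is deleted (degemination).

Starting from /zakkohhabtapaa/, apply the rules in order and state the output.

zakikohabitafaa

Rule 1 (intervocalic spirantization): /p/ is a stop between vowels /a/ and /a/, so it spirantizes to the fricative [f]. /zakkohhabtapaa/ → zakkohhabtafaa.
Rule 2 (post-nasal voicing): no segment meets the environment; /zakkohhabtafaa/ is unchanged.
Rule 3 (stop-cluster i-epenthesis): /k/ and /k/ form a stop–stop cluster, so [i] is inserted between them. /b/ and /t/ form a stop–stop cluster, so [i] is inserted between them. /zakkohhabtafaa/ → zakikohhabitafaa.
Rule 4 (degemination): /hh/ is a geminate; the first /h/ deletes. /zakikohhabitafaa/ → zakikohabitafaa.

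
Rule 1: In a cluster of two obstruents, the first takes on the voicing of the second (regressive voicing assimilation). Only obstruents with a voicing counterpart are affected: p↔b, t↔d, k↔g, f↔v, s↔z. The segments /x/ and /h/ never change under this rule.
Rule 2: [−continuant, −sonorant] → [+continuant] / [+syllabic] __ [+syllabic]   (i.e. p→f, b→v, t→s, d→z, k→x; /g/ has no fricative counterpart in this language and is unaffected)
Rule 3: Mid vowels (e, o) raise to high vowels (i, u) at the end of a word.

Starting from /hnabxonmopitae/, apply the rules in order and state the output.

Rule 1 (regressive voicing assimilation): /b/ precedes the voiceless obstruent /x/, so it devoices to [p] by assimilation. /hnabxonmopitae/ → hnapxonmopitae.
Rule 2 (intervocalic spirantization): /p/ is a stop between vowels /o/ and /i/, so it spirantizes to the fricative [f]. /t/ is a stop between vowels /i/ and /a/, so it spirantizes to the fricative [s]. /hnapxonmopitae/ → hnapxonmofisae.
Rule 3 (final vowel raising): /e/ is a mid vowel in word-final position, so it raises to [i]. /hnapxonmofisae/ → hnapxonmofisai.

hnapxonmofisai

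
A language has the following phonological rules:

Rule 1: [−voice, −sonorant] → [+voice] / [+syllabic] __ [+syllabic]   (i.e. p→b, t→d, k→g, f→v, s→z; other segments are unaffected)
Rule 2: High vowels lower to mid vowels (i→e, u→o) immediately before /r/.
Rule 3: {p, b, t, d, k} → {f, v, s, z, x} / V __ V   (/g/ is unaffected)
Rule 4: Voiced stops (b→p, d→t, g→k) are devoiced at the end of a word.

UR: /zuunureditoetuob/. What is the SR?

zuunorezizoezuop

Rule 1 (intervocalic voicing): /t/ is a voiceless obstruent between vowels /i/ and /o/, so it voices to [d]. /t/ is a voiceless obstruent between vowels /e/ and /u/, so it voices to [d]. /zuunureditoetuob/ → zuunuredidoeduob.
Rule 2 (pre-rhotic lowering): /u/ is a high vowel immediately before /r/, so it lowers to [o]. /zuunuredidoeduob/ → zuunoredidoeduob.
Rule 3 (intervocalic spirantization): /d/ is a stop between vowels /e/ and /i/, so it spirantizes to the fricative [z]. /d/ is a stop between vowels /i/ and /o/, so it spirantizes to the fricative [z]. /d/ is a stop between vowels /e/ and /u/, so it spirantizes to the fricative [z]. /zuunoredidoeduob/ → zuunorezizoezuob.
Rule 4 (final devoicing): /b/ is a voiced stop in word-final position, so it devoices to [p]. /zuunorezizoezuob/ → zuunorezizoezuop.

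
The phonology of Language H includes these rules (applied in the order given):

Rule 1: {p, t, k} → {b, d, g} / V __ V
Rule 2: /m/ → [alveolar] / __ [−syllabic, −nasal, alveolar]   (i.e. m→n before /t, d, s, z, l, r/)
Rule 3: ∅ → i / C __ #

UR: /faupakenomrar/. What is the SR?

Rule 1 (intervocalic voicing): /p/ is a voiceless stop between vowels /u/ and /a/, so it voices to [b]. /k/ is a voiceless stop between vowels /a/ and /e/, so it voices to [g]. /faupakenomrar/ → faubagenomrar.
Rule 2 (nasal place assimilation): /m/ precedes the alveolar consonant /r/, so it assimilates in place to [n]. /faubagenomrar/ → faubagenonrar.
Rule 3 (final i-epenthesis): the form ends in the consonant /r/, so [i] is inserted word-finally. /faubagenonrar/ → faubagenonrari.

faubagenonrari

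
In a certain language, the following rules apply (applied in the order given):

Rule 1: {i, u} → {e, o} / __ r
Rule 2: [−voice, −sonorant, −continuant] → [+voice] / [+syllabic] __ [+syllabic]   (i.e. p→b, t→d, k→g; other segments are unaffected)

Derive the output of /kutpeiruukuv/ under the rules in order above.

kutpeeruuguv

Rule 1 (pre-rhotic lowering): /i/ is a high vowel immediately before /r/, so it lowers to [e]. /kutpeiruukuv/ → kutpeeruukuv.
Rule 2 (intervocalic voicing): /k/ is a voiceless stop between vowels /u/ and /u/, so it voices to [g]. /kutpeeruukuv/ → kutpeeruuguv.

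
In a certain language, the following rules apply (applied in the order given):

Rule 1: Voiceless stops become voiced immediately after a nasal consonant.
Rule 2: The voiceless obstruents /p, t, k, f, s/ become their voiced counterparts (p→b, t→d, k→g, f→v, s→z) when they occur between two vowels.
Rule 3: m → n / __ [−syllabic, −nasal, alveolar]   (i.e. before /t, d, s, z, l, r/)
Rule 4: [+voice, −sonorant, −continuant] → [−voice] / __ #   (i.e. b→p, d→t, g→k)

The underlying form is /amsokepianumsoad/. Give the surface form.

ansogebianunsoat

Rule 1 (post-nasal voicing): no segment meets the environment; /amsokepianumsoad/ is unchanged.
Rule 2 (intervocalic voicing): /k/ is a voiceless obstruent between vowels /o/ and /e/, so it voices to [g]. /p/ is a voiceless obstruent between vowels /e/ and /i/, so it voices to [b]. /amsokepianumsoad/ → amsogebianumsoad.
Rule 3 (nasal place assimilation): /m/ precedes the alveolar consonant /s/, so it assimilates in place to [n]. /m/ precedes the alveolar consonant /s/, so it assimilates in place to [n]. /amsogebianumsoad/ → ansogebianunsoad.
Rule 4 (final devoicing): /d/ is a voiced stop in word-final position, so it devoices to [t]. /ansogebianunsoad/ → ansogebianunsoat.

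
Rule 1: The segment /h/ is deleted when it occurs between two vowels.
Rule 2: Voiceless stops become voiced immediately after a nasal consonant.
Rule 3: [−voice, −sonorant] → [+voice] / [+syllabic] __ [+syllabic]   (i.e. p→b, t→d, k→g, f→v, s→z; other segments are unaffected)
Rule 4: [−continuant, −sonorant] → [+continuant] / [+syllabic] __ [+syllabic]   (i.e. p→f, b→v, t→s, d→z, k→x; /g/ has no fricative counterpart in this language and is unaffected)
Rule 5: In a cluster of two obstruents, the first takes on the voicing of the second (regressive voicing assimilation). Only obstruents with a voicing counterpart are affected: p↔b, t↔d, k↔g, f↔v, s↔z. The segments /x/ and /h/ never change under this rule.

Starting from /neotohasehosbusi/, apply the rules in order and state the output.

neozoazeozbuzi

Rule 1 (intervocalic h-deletion): /h/ occurs between vowels /o/ and /a/, so it deletes. /h/ occurs between vowels /e/ and /o/, so it deletes. /neotohasehosbusi/ → neotoaseosbusi.
Rule 2 (post-nasal voicing): no segment meets the environment; /neotoaseosbusi/ is unchanged.
Rule 3 (intervocalic voicing): /t/ is a voiceless obstruent between vowels /o/ and /o/, so it voices to [d]. /s/ is a voiceless obstruent between vowels /a/ and /e/, so it voices to [z]. /s/ is a voiceless obstruent between vowels /u/ and /i/, so it voices to [z]. /neotoaseosbusi/ → neodoazeosbuzi.
Rule 4 (intervocalic spirantization): /d/ is a stop between vowels /o/ and /o/, so it spirantizes to the fricative [z]. /neodoazeosbuzi/ → neozoazeosbuzi.
Rule 5 (regressive voicing assimilation): /s/ precedes the voiced obstruent /b/, so it voices to [z] by assimilation. /neozoazeosbuzi/ → neozoazeozbuzi.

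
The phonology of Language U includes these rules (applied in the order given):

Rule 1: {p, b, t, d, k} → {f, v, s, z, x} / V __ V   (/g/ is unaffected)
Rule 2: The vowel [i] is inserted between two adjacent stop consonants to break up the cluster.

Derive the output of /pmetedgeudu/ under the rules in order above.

Rule 1 (intervocalic spirantization): /t/ is a stop between vowels /e/ and /e/, so it spirantizes to the fricative [s]. /d/ is a stop between vowels /u/ and /u/, so it spirantizes to the fricative [z]. /pmetedgeudu/ → pmesedgeuzu.
Rule 2 (stop-cluster i-epenthesis): /d/ and /g/ form a stop–stop cluster, so [i] is inserted between them. /pmesedgeuzu/ → pmesedigeuzu.

pmesedigeuzu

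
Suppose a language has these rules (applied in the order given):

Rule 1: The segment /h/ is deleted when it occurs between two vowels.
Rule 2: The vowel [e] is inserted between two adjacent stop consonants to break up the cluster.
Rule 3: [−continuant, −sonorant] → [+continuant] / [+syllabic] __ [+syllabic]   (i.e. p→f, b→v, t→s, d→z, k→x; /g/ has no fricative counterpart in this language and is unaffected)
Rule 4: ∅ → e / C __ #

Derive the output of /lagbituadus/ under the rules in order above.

Rule 1 (intervocalic h-deletion): no segment meets the environment; /lagbituadus/ is unchanged.
Rule 2 (stop-cluster e-epenthesis): /g/ and /b/ form a stop–stop cluster, so [e] is inserted between them. /lagbituadus/ → lagebituadus.
Rule 3 (intervocalic spirantization): /b/ is a stop between vowels /e/ and /i/, so it spirantizes to the fricative [v]. /t/ is a stop between vowels /i/ and /u/, so it spirantizes to the fricative [s]. /d/ is a stop between vowels /a/ and /u/, so it spirantizes to the fricative [z]. /lagebituadus/ → lagevisuazus.
Rule 4 (final e-epenthesis): the form ends in the consonant /s/, so [e] is inserted word-finally. /lagevisuazus/ → lagevisuazuse.

lagevisuazuse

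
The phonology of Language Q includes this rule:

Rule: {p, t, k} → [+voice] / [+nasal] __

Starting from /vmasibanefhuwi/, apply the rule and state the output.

No segment of /vmasibanefhuwi/ meets the structural description of the rule, so the form surfaces unchanged.

vmasibanefhuwi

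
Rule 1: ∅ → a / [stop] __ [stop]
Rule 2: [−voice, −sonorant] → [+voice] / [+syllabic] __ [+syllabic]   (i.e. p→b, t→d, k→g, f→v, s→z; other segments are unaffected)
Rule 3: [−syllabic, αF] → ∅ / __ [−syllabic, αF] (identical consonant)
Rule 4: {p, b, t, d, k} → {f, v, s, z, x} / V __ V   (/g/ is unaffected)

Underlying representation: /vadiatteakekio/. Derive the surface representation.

vaziazazeagegio

Rule 1 (stop-cluster a-epenthesis): /t/ and /t/ form a stop–stop cluster, so [a] is inserted between them. /vadiatteakekio/ → vadiatateakekio.
Rule 2 (intervocalic voicing): /t/ is a voiceless obstruent between vowels /a/ and /a/, so it voices to [d]. /t/ is a voiceless obstruent between vowels /a/ and /e/, so it voices to [d]. /k/ is a voiceless obstruent between vowels /a/ and /e/, so it voices to [g]. /k/ is a voiceless obstruent between vowels /e/ and /i/, so it voices to [g]. /vadiatateakekio/ → vadiadadeagegio.
Rule 3 (degemination): no segment meets the environment; /vadiadadeagegio/ is unchanged.
Rule 4 (intervocalic spirantization): /d/ is a stop between vowels /a/ and /i/, so it spirantizes to the fricative [z]. /d/ is a stop between vowels /a/ and /a/, so it spirantizes to the fricative [z]. /d/ is a stop between vowels /a/ and /e/, so it spirantizes to the fricative [z]. /vadiadadeagegio/ → vaziazazeagegio.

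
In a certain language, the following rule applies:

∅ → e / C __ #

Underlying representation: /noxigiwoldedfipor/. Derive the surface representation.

noxigiwoldedfipore

the form ends in the consonant /r/, so [e] is inserted word-finally.
Surface form: [noxigiwoldedfipore].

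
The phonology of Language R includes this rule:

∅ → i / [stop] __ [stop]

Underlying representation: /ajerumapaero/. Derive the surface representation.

ajerumapaero

No segment of /ajerumapaero/ meets the structural description of the rule, so the form surfaces unchanged.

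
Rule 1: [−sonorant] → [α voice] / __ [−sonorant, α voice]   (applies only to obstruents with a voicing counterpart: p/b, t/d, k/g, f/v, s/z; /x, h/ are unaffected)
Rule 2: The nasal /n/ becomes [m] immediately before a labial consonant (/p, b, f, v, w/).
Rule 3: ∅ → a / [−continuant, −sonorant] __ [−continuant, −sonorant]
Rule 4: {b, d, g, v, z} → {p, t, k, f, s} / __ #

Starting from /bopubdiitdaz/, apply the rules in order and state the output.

bopubadiidadas

Rule 1 (regressive voicing assimilation): /t/ precedes the voiced obstruent /d/, so it voices to [d] by assimilation. /bopubdiitdaz/ → bopubdiiddaz.
Rule 2 (nasal place assimilation): no segment meets the environment; /bopubdiiddaz/ is unchanged.
Rule 3 (stop-cluster a-epenthesis): /b/ and /d/ form a stop–stop cluster, so [a] is inserted between them. /d/ and /d/ form a stop–stop cluster, so [a] is inserted between them. /bopubdiiddaz/ → bopubadiidadaz.
Rule 4 (final devoicing): /z/ is a voiced obstruent in word-final position, so it devoices to [s]. /bopubadiidadaz/ → bopubadiidadas.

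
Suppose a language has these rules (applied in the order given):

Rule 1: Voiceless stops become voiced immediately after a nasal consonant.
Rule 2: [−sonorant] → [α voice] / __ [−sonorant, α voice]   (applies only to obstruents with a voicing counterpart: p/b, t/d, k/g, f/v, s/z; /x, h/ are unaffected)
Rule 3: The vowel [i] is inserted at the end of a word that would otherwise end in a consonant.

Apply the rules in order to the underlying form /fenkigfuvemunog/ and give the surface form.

Rule 1 (post-nasal voicing): /k/ is a voiceless stop immediately after the nasal /n/, so it voices to [g]. /fenkigfuvemunog/ → fengigfuvemunog.
Rule 2 (regressive voicing assimilation): /g/ precedes the voiceless obstruent /f/, so it devoices to [k] by assimilation. /fengigfuvemunog/ → fengikfuvemunog.
Rule 3 (final i-epenthesis): the form ends in the consonant /g/, so [i] is inserted word-finally. /fengikfuvemunog/ → fengikfuvemunogi.

fengikfuvemunogi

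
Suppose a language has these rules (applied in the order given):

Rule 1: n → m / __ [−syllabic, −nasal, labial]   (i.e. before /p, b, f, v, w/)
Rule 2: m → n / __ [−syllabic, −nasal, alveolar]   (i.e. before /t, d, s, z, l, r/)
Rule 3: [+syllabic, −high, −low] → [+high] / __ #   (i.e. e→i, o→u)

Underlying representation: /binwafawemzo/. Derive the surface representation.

bimwafawenzu

Rule 1 (nasal place assimilation): /n/ precedes the labial consonant /w/, so it assimilates in place to [m]. /binwafawemzo/ → bimwafawemzo.
Rule 2 (nasal place assimilation): /m/ precedes the alveolar consonant /z/, so it assimilates in place to [n]. /bimwafawemzo/ → bimwafawenzo.
Rule 3 (final vowel raising): /o/ is a mid vowel in word-final position, so it raises to [u]. /bimwafawenzo/ → bimwafawenzu.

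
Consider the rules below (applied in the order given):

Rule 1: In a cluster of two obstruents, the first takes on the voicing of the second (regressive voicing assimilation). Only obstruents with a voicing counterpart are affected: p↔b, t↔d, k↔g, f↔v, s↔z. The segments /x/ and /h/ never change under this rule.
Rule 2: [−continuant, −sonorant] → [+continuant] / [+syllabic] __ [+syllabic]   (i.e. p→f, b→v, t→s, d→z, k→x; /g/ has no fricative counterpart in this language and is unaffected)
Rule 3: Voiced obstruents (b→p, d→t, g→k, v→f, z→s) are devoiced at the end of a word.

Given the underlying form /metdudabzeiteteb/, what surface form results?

Rule 1 (regressive voicing assimilation): /t/ precedes the voiced obstruent /d/, so it voices to [d] by assimilation. /metdudabzeiteteb/ → meddudabzeiteteb.
Rule 2 (intervocalic spirantization): /d/ is a stop between vowels /u/ and /a/, so it spirantizes to the fricative [z]. /t/ is a stop between vowels /i/ and /e/, so it spirantizes to the fricative [s]. /t/ is a stop between vowels /e/ and /e/, so it spirantizes to the fricative [s]. /meddudabzeiteteb/ → medduzabzeiseseb.
Rule 3 (final devoicing): /b/ is a voiced obstruent in word-final position, so it devoices to [p]. /medduzabzeiseseb/ → medduzabzeisesep.

medduzabzeisesep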